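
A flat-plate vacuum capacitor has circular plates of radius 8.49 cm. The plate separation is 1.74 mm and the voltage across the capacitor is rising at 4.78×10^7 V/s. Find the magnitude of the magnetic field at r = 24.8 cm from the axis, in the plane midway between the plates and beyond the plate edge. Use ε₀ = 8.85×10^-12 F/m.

With E = V/d, dE/dt = 2.747×10^10 V/(m·s) and πR² = 0.02264 m², giving I_d = ε₀ πR² dE/dt = 5.504×10^-3 A.
For r ≥ R the full I_d is enclosed: B = μ₀ I_d/(2πr) = (4π×10^-7)(5.504×10^-3)/(2π·0.248) = 4.44×10^-9 T.

4.44×10^-9 T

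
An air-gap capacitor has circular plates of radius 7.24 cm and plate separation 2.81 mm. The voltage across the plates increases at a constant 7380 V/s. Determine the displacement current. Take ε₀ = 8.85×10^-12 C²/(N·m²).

The displacement current equals the charging current C dV/dt. With C = ε₀A/d = (8.85×10^-12)(0.01647)/(2.81×10^-3) = 5.187×10^-11 F, I_d = (5.187×10^-11)(7380) = 3.83×10^-7 A.

3.83×10^-7 A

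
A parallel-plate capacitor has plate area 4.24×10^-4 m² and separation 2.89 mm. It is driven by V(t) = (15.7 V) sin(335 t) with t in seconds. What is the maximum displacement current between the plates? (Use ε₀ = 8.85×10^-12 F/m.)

The displacement current equals the conduction current C dV/dt, which peaks at C V₀ ω.
With C = ε₀A/d = (8.85×10^-12)(4.24×10^-4)/(2.89×10^-3) = 1.298×10^-12 F and ω = 335 rad/s, I_d,max = (1.298×10^-12)(15.7)(335) = 6.83×10^-9 A.

6.83×10^-9 A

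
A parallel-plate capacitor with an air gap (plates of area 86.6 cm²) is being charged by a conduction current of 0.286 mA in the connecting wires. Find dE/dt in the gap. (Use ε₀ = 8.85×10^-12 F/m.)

3.73×10^9 V/(m·s)

The displacement current between the plates equals the conduction current, I_d = 0.286 mA.
Inverting I_d = ε₀ A dE/dt gives dE/dt = 2.86×10^-4 / (8.85×10^-12 · 8.66×10^-3) = 3.73×10^9 V/(m·s).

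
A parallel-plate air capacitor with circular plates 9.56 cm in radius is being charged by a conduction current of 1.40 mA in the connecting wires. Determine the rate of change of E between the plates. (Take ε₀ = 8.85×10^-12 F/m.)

5.51×10^9 V/(m·s)

By continuity, I_d in the gap equals the 1.40 mA flowing in the wire.
Inverting I_d = ε₀ A dE/dt gives dE/dt = 1.40×10^-3 / (8.85×10^-12 · 0.02871) = 5.51×10^9 V/(m·s).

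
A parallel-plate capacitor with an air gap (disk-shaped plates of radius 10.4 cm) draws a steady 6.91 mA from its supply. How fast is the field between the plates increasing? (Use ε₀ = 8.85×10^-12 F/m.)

2.30×10^10 V/(m·s)

By continuity, I_d in the gap equals the 6.91 mA flowing in the wire.
Since I_d = ε₀ A dE/dt, dE/dt = I_d/(ε₀A) = (6.91×10^-3)/((8.85×10^-12)(0.03398)) = 2.30×10^10 V/(m·s).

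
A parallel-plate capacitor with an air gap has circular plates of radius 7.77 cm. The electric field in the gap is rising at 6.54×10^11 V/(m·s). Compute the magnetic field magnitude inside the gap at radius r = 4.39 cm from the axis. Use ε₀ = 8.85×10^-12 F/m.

Total displacement current: I_d = ε₀(πR²)(dE/dt) = (8.85×10^-12)(0.01897)(6.54×10^11) = 0.1098 A.
For r < R the Ampère–Maxwell law gives B(2πr) = μ₀ I_d (r²/R²), so B = μ₀ I_d r/(2πR²) = (4π×10^-7)(0.1098)(0.0439)/(2π·0.0777²) = 1.60×10^-7 T.

1.60×10^-7 T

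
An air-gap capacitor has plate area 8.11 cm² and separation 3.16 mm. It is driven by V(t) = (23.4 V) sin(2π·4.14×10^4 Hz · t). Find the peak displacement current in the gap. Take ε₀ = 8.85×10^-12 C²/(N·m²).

(dE/dt)_max = V₀ω/d = 1.926×10^9 V/(m·s); ω = 2πf = 2.601×10^5 rad/s.
I_d,max = ε₀ A (dE/dt)_max = (8.85×10^-12)(8.11×10^-4)(1.926×10^9) = 1.38×10^-5 A.

1.38×10^-5 A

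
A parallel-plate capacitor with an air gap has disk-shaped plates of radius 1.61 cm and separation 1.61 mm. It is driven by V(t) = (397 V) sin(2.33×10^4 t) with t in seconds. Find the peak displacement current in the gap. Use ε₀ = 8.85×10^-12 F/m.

The displacement current equals the conduction current C dV/dt, which peaks at C V₀ ω.
With C = ε₀A/d = (8.85×10^-12)(8.143×10^-4)/(1.61×10^-3) = 4.476×10^-12 F and ω = 2.33×10^4 rad/s, I_d,max = (4.476×10^-12)(397)(2.33×10^4) = 4.14×10^-5 A.

4.14×10^-5 A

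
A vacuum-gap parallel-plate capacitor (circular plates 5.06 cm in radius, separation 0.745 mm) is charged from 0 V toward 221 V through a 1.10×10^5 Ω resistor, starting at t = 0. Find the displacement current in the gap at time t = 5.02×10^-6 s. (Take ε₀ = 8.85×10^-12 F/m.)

With C = ε₀A/d = (8.85×10^-12)(8.044×10^-3)/(7.45×10^-4) = 9.556×10^-11 F, the time constant is τ = RC = 1.051×10^-5 s, so t/τ = 0.4776 and e^(−t/τ) = 0.6203.
I_d = I_cond = (V₀/R) e^(−t/τ) = (2.009×10^-3)(0.6203) = 1.25×10^-3 A.

1.25×10^-3 A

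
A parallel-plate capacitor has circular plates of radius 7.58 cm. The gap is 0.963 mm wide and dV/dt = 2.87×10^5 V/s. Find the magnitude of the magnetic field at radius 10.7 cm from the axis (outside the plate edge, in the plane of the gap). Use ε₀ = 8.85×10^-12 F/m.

I_d = C dV/dt with C = ε₀πR²/d = 1.659×10^-10 F, so I_d = (1.659×10^-10)(2.87×10^5) = 4.761×10^-5 A.
For r ≥ R the full I_d is enclosed: B = μ₀ I_d/(2πr) = (4π×10^-7)(4.761×10^-5)/(2π·0.107) = 8.90×10^-11 T.

8.90×10^-11 T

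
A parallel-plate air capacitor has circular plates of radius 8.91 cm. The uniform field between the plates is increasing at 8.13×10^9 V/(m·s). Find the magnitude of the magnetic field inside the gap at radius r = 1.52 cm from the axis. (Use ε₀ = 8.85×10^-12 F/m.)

Through the whole plate area (πR² = 0.02494 m²), I_d = ε₀ πR² dE/dt = 1.794×10^-3 A.
∮B·dl = μ₀ I_d,enc with I_d,enc = I_d r²/R² = 5.221×10^-5 A; so B = μ₀ I_d,enc/(2πr) = 6.87×10^-10 T.

6.87×10^-10 T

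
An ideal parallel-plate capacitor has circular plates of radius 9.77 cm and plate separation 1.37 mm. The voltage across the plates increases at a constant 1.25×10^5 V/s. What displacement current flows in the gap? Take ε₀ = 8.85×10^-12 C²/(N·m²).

The field between the plates is E = V/d, so dE/dt = (1.25×10^5)/(1.37×10^-3 m) = 9.124×10^7 V/(m·s).
I_d = ε₀ A (dE/dt) = (8.85×10^-12)(0.02999)(9.124×10^7) = 2.42×10^-5 A.

2.42×10^-5 A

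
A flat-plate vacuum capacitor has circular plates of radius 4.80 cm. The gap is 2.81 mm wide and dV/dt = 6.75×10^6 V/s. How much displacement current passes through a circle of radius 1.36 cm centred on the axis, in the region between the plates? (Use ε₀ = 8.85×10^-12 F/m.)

1.24×10^-5 A

With E = V/d, dE/dt = 2.402×10^9 V/(m·s) and πR² = 7.238×10^-3 m², giving I_d = ε₀ πR² dE/dt = 1.539×10^-4 A.
Since J_d is uniform, the enclosed fraction is (r/R)² = 0.08028, giving I_d,enc = 1.24×10^-5 A.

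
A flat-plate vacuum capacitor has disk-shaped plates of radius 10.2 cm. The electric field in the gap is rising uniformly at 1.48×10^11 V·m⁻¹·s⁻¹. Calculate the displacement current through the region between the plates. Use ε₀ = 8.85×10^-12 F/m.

I_d = ε₀ A (dE/dt) = (8.85×10^-12)(0.03269 m²)(1.48×10^11) = 0.0428 A.

0.0428 A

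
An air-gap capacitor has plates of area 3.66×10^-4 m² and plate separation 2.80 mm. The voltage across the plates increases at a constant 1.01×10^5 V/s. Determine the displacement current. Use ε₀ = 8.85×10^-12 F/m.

1.17×10^-7 A

The field between the plates is E = V/d, so dE/dt = (1.01×10^5)/(2.80×10^-3 m) = 3.607×10^7 V/(m·s).
I_d = ε₀ A (dE/dt) = (8.85×10^-12)(3.66×10^-4)(3.607×10^7) = 1.17×10^-7 A.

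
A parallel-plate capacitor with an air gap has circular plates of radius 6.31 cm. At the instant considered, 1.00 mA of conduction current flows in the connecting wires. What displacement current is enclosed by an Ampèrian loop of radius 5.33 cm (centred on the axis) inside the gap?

7.14×10^-4 A

No conduction current crosses the gap, so I_d there equals the 1.00×10^-3 A in the leads.
The field is uniform, so I_d,enc = I_d (r/R)² = (1.00×10^-3)(5.33/6.31)² = 7.14×10^-4 A.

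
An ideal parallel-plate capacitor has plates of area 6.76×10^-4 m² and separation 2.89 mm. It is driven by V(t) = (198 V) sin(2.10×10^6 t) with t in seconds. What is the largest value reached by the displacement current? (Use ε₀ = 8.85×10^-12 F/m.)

C = ε₀A/d = (8.85×10^-12)(6.76×10^-4)/(2.89×10^-3) = 2.070×10^-12 F; ω = 2.10×10^6 rad/s.
I_d = C dV/dt, so |I_d|_max = C V₀ ω = (2.070×10^-12)(198)(2.10×10^6) = 8.61×10^-4 A.

8.61×10^-4 A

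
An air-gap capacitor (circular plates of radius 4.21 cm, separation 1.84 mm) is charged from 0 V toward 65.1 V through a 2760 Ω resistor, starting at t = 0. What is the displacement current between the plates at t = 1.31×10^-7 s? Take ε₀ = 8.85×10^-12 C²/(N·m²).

4.01×10^-3 A

C = ε₀A/d = (8.85×10^-12)(5.568×10^-3)/(1.84×10^-3) = 2.678×10^-11 F and τ = RC = 7.391×10^-8 s. I_d in the gap equals the RC charging current.
I_d(t) = (V₀/R) e^(−t/τ) = 0.02359 · e^(−1.772) = 4.01×10^-3 A.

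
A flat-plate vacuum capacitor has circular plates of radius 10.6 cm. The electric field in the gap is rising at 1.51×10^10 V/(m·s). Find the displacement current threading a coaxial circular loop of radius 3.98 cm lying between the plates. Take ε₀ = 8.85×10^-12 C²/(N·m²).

Through the whole plate area (πR² = 0.03530 m²), I_d = ε₀ πR² dE/dt = 4.717×10^-3 A.
Through an area πr² the displacement current is I_d·(πr²/πR²) = I_d (r/R)² = 6.65×10^-4 A.

6.65×10^-4 A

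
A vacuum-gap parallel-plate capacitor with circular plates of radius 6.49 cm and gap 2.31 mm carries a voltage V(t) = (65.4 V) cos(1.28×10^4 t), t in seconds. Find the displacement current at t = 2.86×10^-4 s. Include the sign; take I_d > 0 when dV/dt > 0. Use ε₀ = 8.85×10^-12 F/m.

dV/dt = (65.4)(1.28×10^4)·−sin(3.6608) = 4.154×10^5 V/s.
I_d = C dV/dt with C = ε₀A/d = (8.85×10^-12)(0.01323)/(2.31×10^-3) = 5.069×10^-11 F, so I_d = (5.069×10^-11)(4.154×10^5) = 2.11×10^-5 A.

2.11×10^-5 A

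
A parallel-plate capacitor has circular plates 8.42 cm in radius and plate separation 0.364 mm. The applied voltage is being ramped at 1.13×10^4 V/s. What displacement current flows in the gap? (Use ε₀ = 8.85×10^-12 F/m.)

6.12×10^-6 A

E = V/d so dE/dt = (dV/dt)/d = 3.104×10^7 V/(m·s), and I_d = ε₀ A dE/dt = (8.85×10^-12)(0.02227)(3.104×10^7) = 6.12×10^-6 A.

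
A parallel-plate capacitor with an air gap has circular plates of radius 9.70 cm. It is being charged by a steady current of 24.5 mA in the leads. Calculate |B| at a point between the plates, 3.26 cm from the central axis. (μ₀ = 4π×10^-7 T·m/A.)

Between the plates the displacement current equals the wire current: I_d = 24.5 mA = 0.0245 A.
∮B·dl = μ₀ I_d,enc with I_d,enc = I_d r²/R² = 2.767×10^-3 A; so B = μ₀ I_d,enc/(2πr) = 1.70×10^-8 T.

1.70×10^-8 T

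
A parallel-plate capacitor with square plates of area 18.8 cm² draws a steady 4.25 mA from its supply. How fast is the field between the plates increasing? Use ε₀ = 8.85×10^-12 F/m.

2.55×10^11 V/(m·s)

Charge continuity gives I_d = I = 4.25×10^-3 A between the plates.
Since I_d = ε₀ A dE/dt, dE/dt = I_d/(ε₀A) = (4.25×10^-3)/((8.85×10^-12)(1.88×10^-3)) = 2.55×10^11 V/(m·s).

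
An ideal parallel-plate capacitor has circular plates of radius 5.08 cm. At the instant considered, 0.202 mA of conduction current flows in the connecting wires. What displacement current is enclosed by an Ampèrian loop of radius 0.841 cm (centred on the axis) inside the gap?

Between the plates the displacement current equals the wire current: I_d = 0.202 mA = 2.02×10^-4 A.
Through an area πr² the displacement current is I_d·(πr²/πR²) = I_d (r/R)² = 5.54×10^-6 A.

5.54×10^-6 A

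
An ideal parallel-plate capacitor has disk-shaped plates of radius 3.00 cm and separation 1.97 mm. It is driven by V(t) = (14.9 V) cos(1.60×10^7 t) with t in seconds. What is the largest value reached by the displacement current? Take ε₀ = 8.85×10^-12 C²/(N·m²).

3.03×10^-3 A

C = ε₀A/d = (8.85×10^-12)(2.827×10^-3)/(1.97×10^-3) = 1.270×10^-11 F; ω = 1.60×10^7 rad/s.
I_d = C dV/dt, so |I_d|_max = C V₀ ω = (1.270×10^-11)(14.9)(1.60×10^7) = 3.03×10^-3 A.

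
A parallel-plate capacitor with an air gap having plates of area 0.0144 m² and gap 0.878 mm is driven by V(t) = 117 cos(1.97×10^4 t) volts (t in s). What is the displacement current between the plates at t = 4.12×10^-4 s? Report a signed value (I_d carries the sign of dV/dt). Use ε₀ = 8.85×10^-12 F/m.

-3.23×10^-4 A

C = ε₀A/d = (8.85×10^-12)(0.0144)/(8.78×10^-4) = 1.451×10^-10 F. dV/dt = V₀ω·−sin(ωt); at ωt = 8.1164 rad this factor is -0.9658.
I_d = C dV/dt = (1.451×10^-10)(117)(1.97×10^4)(-0.9658) = -3.23×10^-4 A.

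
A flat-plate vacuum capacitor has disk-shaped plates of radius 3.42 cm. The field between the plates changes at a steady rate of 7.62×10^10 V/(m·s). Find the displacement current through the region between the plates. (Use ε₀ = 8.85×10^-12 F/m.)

The displacement current is ε₀ times dΦ_E/dt = ε₀ A dE/dt = (8.85×10^-12)(3.675×10^-3)(7.62×10^10) = 2.48×10^-3 A.

2.48×10^-3 A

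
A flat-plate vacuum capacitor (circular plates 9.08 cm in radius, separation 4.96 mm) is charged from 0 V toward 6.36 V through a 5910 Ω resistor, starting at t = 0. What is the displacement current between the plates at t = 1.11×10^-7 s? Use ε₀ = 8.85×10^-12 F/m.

7.17×10^-4 A

C = ε₀A/d = (8.85×10^-12)(0.02590)/(4.96×10^-3) = 4.621×10^-11 F, so τ = RC = 2.731×10^-7 s.
The conduction current is I(t) = (V₀/R) e^(−t/τ), and the displacement current between the plates equals it.
t/τ = 0.4064; I_d = (6.36/5910) · e^(−0.4064) = (1.076×10^-3)(0.6660) = 7.17×10^-4 A.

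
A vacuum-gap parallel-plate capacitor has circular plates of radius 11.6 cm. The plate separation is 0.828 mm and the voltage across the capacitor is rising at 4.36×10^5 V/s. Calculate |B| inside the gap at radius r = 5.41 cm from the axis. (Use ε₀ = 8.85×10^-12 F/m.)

1.58×10^-10 T

I_d = C dV/dt with C = ε₀πR²/d = 4.518×10^-10 F, so I_d = (4.518×10^-10)(4.36×10^5) = 1.970×10^-4 A.
∮B·dl = μ₀ I_d,enc with I_d,enc = I_d r²/R² = 4.285×10^-5 A; so B = μ₀ I_d,enc/(2πr) = 1.58×10^-10 T.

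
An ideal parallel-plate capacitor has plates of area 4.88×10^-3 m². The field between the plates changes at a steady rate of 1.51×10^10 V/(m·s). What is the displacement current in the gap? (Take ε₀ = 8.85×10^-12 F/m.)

The displacement current is ε₀ times dΦ_E/dt = ε₀ A dE/dt = (8.85×10^-12)(4.88×10^-3)(1.51×10^10) = 6.52×10^-4 A.

6.52×10^-4 A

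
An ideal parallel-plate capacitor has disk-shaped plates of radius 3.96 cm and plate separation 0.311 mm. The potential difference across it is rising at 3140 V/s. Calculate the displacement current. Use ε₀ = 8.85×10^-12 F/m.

4.40×10^-7 A

The field between the plates is E = V/d, so dE/dt = (3140)/(3.11×10^-4 m) = 1.010×10^7 V/(m·s).
I_d = ε₀ A (dE/dt) = (8.85×10^-12)(4.927×10^-3)(1.010×10^7) = 4.40×10^-7 A.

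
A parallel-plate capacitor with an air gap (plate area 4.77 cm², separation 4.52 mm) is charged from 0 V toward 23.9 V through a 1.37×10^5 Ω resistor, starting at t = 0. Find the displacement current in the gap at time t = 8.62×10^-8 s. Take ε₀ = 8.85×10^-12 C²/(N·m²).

With C = ε₀A/d = (8.85×10^-12)(4.77×10^-4)/(4.52×10^-3) = 9.339×10^-13 F, the time constant is τ = RC = 1.279×10^-7 s, so t/τ = 0.6740 and e^(−t/τ) = 0.5097.
I_d = I_cond = (V₀/R) e^(−t/τ) = (1.745×10^-4)(0.5097) = 8.89×10^-5 A.

8.89×10^-5 A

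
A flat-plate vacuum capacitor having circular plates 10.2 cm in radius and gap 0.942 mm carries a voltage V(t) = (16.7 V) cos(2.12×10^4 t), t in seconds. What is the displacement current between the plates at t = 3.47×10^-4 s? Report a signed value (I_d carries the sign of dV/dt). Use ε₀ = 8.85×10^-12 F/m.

-9.55×10^-5 A

dE/dt = (V₀ω/d)·−sin(ωt) with ωt = 7.3564 rad: (16.7)(2.12×10^4)(-0.8787)/(9.42×10^-4) = -3.302×10^8 V/(m·s).
I_d = ε₀ A dE/dt = (8.85×10^-12)(0.03269)(-3.302×10^8) = -9.55×10^-5 A.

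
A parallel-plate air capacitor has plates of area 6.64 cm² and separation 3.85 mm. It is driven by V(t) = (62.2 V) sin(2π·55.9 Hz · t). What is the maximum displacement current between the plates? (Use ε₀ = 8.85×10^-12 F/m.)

C = ε₀A/d = (8.85×10^-12)(6.64×10^-4)/(3.85×10^-3) = 1.526×10^-12 F; ω = 2πf = 351.2 rad/s.
I_d = C dV/dt, so |I_d|_max = C V₀ ω = (1.526×10^-12)(62.2)(351.2) = 3.33×10^-8 A.

3.33×10^-8 A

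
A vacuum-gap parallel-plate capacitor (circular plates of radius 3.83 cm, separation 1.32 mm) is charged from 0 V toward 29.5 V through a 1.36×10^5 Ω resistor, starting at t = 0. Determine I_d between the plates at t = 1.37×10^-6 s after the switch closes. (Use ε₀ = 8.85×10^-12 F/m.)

1.57×10^-4 A

With C = ε₀A/d = (8.85×10^-12)(4.608×10^-3)/(1.32×10^-3) = 3.089×10^-11 F, the time constant is τ = RC = 4.201×10^-6 s, so t/τ = 0.3261 and e^(−t/τ) = 0.7217.
I_d = I_cond = (V₀/R) e^(−t/τ) = (2.169×10^-4)(0.7217) = 1.57×10^-4 A.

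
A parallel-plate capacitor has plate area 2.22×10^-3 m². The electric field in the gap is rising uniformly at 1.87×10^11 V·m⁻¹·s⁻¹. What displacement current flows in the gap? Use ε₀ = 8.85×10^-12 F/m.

I_d = ε₀ A (dE/dt) = (8.85×10^-12)(2.22×10^-3 m²)(1.87×10^11) = 3.67×10^-3 A.

3.67×10^-3 A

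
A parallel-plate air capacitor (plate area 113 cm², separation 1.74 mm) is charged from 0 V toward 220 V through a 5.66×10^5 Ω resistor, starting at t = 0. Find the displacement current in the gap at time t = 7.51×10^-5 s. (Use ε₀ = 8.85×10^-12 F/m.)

3.86×10^-5 A

C = ε₀A/d = (8.85×10^-12)(0.0113)/(1.74×10^-3) = 5.747×10^-11 F, so τ = RC = 3.253×10^-5 s.
The conduction current is I(t) = (V₀/R) e^(−t/τ), and the displacement current between the plates equals it.
t/τ = 2.309; I_d = (220/5.66×10^5) · e^(−2.309) = (3.887×10^-4)(0.09936) = 3.86×10^-5 A.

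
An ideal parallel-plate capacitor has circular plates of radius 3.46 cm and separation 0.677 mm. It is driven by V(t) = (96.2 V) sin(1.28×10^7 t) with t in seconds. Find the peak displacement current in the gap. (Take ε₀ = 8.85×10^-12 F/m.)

The displacement current equals the conduction current C dV/dt, which peaks at C V₀ ω.
With C = ε₀A/d = (8.85×10^-12)(3.761×10^-3)/(6.77×10^-4) = 4.917×10^-11 F and ω = 1.28×10^7 rad/s, I_d,max = (4.917×10^-11)(96.2)(1.28×10^7) = 0.0605 A.

0.0605 A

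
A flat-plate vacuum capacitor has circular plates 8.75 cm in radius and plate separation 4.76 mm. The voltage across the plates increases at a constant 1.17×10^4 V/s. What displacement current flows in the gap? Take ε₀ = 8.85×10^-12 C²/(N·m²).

C = ε₀A/d = (8.85×10^-12)(0.02405)/(4.76×10^-3) = 4.471×10^-11 F.
I_d = C dV/dt = (4.471×10^-11)(1.17×10^4) = 5.23×10^-7 A.

5.23×10^-7 A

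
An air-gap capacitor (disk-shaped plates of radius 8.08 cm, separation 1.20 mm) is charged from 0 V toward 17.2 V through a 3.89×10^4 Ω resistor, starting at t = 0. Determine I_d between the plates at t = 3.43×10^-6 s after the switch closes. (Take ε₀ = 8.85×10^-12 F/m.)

With C = ε₀A/d = (8.85×10^-12)(0.02051)/(1.20×10^-3) = 1.513×10^-10 F, the time constant is τ = RC = 5.886×10^-6 s, so t/τ = 0.5827 and e^(−t/τ) = 0.5584.
I_d = I_cond = (V₀/R) e^(−t/τ) = (4.422×10^-4)(0.5584) = 2.47×10^-4 A.

2.47×10^-4 A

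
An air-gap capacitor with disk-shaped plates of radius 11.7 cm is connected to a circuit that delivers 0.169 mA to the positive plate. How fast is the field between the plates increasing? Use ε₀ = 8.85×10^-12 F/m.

4.44×10^8 V/(m·s)

Charge continuity gives I_d = I = 1.69×10^-4 A between the plates.
Since I_d = ε₀ A dE/dt, dE/dt = I_d/(ε₀A) = (1.69×10^-4)/((8.85×10^-12)(0.04301)) = 4.44×10^8 V/(m·s).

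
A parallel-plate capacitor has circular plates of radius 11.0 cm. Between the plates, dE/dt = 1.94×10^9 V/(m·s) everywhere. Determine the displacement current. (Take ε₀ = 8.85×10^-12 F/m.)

I_d = ε₀ A (dE/dt) = (8.85×10^-12)(0.03801 m²)(1.94×10^9) = 6.53×10^-4 A.

6.53×10^-4 A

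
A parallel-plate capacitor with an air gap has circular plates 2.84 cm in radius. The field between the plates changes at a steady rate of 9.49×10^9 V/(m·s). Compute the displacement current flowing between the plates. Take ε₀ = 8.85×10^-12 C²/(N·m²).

I_d = ε₀ A (dE/dt) = (8.85×10^-12)(2.534×10^-3 m²)(9.49×10^9) = 2.13×10^-4 A.

2.13×10^-4 A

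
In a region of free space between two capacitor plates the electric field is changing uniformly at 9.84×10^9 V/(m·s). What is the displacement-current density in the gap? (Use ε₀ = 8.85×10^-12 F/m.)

J_d = ε₀ ∂E/∂t, so J_d = 0.0871 A/m².

0.0871 A/m²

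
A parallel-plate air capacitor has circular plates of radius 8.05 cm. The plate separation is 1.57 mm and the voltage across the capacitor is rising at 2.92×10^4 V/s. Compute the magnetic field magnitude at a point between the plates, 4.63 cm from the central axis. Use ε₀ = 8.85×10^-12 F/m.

4.79×10^-12 T

With E = V/d, dE/dt = 1.860×10^7 V/(m·s) and πR² = 0.02036 m², giving I_d = ε₀ πR² dE/dt = 3.351×10^-6 A.
For r < R the Ampère–Maxwell law gives B(2πr) = μ₀ I_d (r²/R²), so B = μ₀ I_d r/(2πR²) = (4π×10^-7)(3.351×10^-6)(0.0463)/(2π·0.0805²) = 4.79×10^-12 T.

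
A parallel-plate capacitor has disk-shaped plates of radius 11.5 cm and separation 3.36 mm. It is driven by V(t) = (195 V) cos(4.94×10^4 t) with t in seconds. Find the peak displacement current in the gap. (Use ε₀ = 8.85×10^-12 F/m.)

C = ε₀A/d = (8.85×10^-12)(0.04155)/(3.36×10^-3) = 1.094×10^-10 F; ω = 4.94×10^4 rad/s.
I_d = C dV/dt, so |I_d|_max = C V₀ ω = (1.094×10^-10)(195)(4.94×10^4) = 1.05×10^-3 A.

1.05×10^-3 A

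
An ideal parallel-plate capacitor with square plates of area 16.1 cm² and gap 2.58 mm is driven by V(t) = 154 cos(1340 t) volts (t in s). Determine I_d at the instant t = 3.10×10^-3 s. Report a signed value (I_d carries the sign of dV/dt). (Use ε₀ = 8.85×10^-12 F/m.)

9.67×10^-7 A

C = ε₀A/d = (8.85×10^-12)(1.61×10^-3)/(2.58×10^-3) = 5.523×10^-12 F. dV/dt = V₀ω·−sin(ωt); at ωt = 4.154 rad this factor is 0.8481.
I_d = C dV/dt = (5.523×10^-12)(154)(1340)(0.8481) = 9.67×10^-7 A.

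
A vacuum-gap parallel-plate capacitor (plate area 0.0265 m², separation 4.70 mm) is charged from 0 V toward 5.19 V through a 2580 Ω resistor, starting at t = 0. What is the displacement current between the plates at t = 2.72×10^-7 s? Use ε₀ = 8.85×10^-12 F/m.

2.43×10^-4 A

C = ε₀A/d = (8.85×10^-12)(0.0265)/(4.70×10^-3) = 4.990×10^-11 F, so τ = RC = 1.287×10^-7 s.
The conduction current is I(t) = (V₀/R) e^(−t/τ), and the displacement current between the plates equals it.
t/τ = 2.113; I_d = (5.19/2580) · e^(−2.113) = (2.012×10^-3)(0.1209) = 2.43×10^-4 A.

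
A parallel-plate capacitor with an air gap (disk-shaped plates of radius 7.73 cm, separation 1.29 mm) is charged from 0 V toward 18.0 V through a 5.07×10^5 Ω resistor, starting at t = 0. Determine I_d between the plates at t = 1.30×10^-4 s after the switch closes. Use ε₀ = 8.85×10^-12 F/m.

4.85×10^-6 A

C = ε₀A/d = (8.85×10^-12)(0.01877)/(1.29×10^-3) = 1.288×10^-10 F, so τ = RC = 6.530×10^-5 s.
The conduction current is I(t) = (V₀/R) e^(−t/τ), and the displacement current between the plates equals it.
t/τ = 1.991; I_d = (18.0/5.07×10^5) · e^(−1.991) = (3.550×10^-5)(0.1366) = 4.85×10^-6 A.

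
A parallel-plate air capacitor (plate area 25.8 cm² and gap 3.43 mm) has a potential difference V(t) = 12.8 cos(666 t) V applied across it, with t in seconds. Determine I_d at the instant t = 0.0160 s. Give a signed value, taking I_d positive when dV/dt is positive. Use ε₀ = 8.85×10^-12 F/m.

5.35×10^-8 A

C = ε₀A/d = (8.85×10^-12)(2.58×10^-3)/(3.43×10^-3) = 6.657×10^-12 F. dV/dt = V₀ω·−sin(ωt); at ωt = 10.656 rad this factor is 0.9429.
I_d = C dV/dt = (6.657×10^-12)(12.8)(666)(0.9429) = 5.35×10^-8 A.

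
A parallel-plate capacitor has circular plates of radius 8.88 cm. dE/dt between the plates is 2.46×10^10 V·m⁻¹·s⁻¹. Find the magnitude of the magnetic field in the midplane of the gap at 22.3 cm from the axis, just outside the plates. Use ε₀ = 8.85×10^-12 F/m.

Through the whole plate area (πR² = 0.02477 m²), I_d = ε₀ πR² dE/dt = 5.393×10^-3 A.
With r > R the enclosed displacement current is the full I_d; B = μ₀ I_d / (2πr) = 4.84×10^-9 T.

4.84×10^-9 T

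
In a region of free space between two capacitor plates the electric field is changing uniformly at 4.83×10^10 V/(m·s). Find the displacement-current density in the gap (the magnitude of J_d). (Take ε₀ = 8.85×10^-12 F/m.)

The displacement-current density is ε₀ ∂E/∂t = (8.85×10^-12)(4.83×10^10) = 0.427 A/m².

0.427 A/m²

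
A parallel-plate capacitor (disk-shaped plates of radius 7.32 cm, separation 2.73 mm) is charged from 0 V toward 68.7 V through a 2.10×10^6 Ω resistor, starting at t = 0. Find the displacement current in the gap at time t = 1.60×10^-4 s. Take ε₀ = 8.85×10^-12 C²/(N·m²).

With C = ε₀A/d = (8.85×10^-12)(0.01683)/(2.73×10^-3) = 5.456×10^-11 F, the time constant is τ = RC = 1.146×10^-4 s, so t/τ = 1.396 and e^(−t/τ) = 0.2476.
I_d = I_cond = (V₀/R) e^(−t/τ) = (3.271×10^-5)(0.2476) = 8.10×10^-6 A.

8.10×10^-6 A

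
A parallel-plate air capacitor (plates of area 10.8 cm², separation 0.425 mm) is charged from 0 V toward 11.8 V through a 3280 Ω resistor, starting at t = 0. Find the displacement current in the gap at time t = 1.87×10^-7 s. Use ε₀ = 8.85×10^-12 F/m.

C = ε₀A/d = (8.85×10^-12)(1.08×10^-3)/(4.25×10^-4) = 2.249×10^-11 F and τ = RC = 7.377×10^-8 s. I_d in the gap equals the RC charging current.
I_d(t) = (V₀/R) e^(−t/τ) = 3.598×10^-3 · e^(−2.535) = 2.85×10^-4 A.

2.85×10^-4 A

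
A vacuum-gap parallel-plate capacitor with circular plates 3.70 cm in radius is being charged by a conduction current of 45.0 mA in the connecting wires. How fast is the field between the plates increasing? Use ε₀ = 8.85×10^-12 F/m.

1.18×10^12 V/(m·s)

Charge continuity gives I_d = I = 0.0450 A between the plates.
Since I_d = ε₀ A dE/dt, dE/dt = I_d/(ε₀A) = (0.0450)/((8.85×10^-12)(4.301×10^-3)) = 1.18×10^12 V/(m·s).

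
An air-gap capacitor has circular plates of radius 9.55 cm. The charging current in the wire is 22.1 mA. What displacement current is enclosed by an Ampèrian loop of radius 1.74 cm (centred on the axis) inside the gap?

7.34×10^-4 A

Between the plates the displacement current equals the wire current: I_d = 22.1 mA = 0.0221 A.
Through an area πr² the displacement current is I_d·(πr²/πR²) = I_d (r/R)² = 7.34×10^-4 A.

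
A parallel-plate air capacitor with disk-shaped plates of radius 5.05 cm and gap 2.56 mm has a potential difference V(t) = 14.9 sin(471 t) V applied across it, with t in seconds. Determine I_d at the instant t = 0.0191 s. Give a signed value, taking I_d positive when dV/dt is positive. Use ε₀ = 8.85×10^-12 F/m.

dV/dt = (14.9)(471)·cos(8.9961) = -6383 V/s.
I_d = C dV/dt with C = ε₀A/d = (8.85×10^-12)(8.012×10^-3)/(2.56×10^-3) = 2.770×10^-11 F, so I_d = (2.770×10^-11)(-6383) = -1.77×10^-7 A.

-1.77×10^-7 A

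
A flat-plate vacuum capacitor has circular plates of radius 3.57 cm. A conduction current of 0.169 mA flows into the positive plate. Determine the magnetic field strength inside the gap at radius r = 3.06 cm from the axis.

8.12×10^-10 T

No conduction current crosses the gap, so I_d there equals the 1.69×10^-4 A in the leads.
∮B·dl = μ₀ I_d,enc with I_d,enc = I_d r²/R² = 1.242×10^-4 A; so B = μ₀ I_d,enc/(2πr) = 8.12×10^-10 T.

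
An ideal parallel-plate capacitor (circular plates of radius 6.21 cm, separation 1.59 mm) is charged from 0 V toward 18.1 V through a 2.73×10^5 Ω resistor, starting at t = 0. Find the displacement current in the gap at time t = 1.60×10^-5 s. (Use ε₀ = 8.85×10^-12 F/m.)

C = ε₀A/d = (8.85×10^-12)(0.01212)/(1.59×10^-3) = 6.746×10^-11 F, so τ = RC = 1.842×10^-5 s.
The conduction current is I(t) = (V₀/R) e^(−t/τ), and the displacement current between the plates equals it.
t/τ = 0.8686; I_d = (18.1/2.73×10^5) · e^(−0.8686) = (6.630×10^-5)(0.4195) = 2.78×10^-5 A.

2.78×10^-5 A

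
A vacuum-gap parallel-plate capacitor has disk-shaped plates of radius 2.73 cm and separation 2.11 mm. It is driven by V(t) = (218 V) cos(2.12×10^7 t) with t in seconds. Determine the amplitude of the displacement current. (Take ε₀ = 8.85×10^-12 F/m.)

C = ε₀A/d = (8.85×10^-12)(2.341×10^-3)/(2.11×10^-3) = 9.819×10^-12 F; ω = 2.12×10^7 rad/s.
I_d = C dV/dt, so |I_d|_max = C V₀ ω = (9.819×10^-12)(218)(2.12×10^7) = 0.0454 A.

0.0454 A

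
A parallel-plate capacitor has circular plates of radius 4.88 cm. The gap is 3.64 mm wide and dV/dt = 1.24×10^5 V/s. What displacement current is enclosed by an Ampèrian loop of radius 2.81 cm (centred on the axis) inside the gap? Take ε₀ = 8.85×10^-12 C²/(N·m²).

dE/dt = (dV/dt)/d = 3.407×10^7 V/(m·s); I_d = ε₀(πR²)(dE/dt) = (8.85×10^-12)(7.482×10^-3)(3.407×10^7) = 2.256×10^-6 A.
The field is uniform, so I_d,enc = I_d (r/R)² = (2.256×10^-6)(2.81/4.88)² = 7.48×10^-7 A.

7.48×10^-7 A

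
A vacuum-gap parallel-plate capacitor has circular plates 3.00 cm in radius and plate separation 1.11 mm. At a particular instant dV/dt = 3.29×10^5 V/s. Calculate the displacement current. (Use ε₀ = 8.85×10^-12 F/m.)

The displacement current equals the charging current C dV/dt. With C = ε₀A/d = (8.85×10^-12)(2.827×10^-3)/(1.11×10^-3) = 2.254×10^-11 F, I_d = (2.254×10^-11)(3.29×10^5) = 7.42×10^-6 A.

7.42×10^-6 A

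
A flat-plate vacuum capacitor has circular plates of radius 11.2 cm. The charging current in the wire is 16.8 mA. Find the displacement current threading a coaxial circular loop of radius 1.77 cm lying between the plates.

No conduction current crosses the gap, so I_d there equals the 0.0168 A in the leads.
Through an area πr² the displacement current is I_d·(πr²/πR²) = I_d (r/R)² = 4.20×10^-4 A.

4.20×10^-4 A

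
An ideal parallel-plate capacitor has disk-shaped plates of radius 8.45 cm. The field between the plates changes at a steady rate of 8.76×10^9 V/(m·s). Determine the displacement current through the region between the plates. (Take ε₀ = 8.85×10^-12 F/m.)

The displacement current is ε₀ times dΦ_E/dt = ε₀ A dE/dt = (8.85×10^-12)(0.02243)(8.76×10^9) = 1.74×10^-3 A.

1.74×10^-3 A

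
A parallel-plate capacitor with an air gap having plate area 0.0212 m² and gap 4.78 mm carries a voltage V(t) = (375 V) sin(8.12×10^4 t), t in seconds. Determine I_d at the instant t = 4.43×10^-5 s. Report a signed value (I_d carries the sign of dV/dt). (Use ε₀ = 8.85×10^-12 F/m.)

dE/dt = (V₀ω/d)·cos(ωt) with ωt = 3.59716 rad: (375)(8.12×10^4)(-0.8980)/(4.78×10^-3) = -5.721×10^9 V/(m·s).
I_d = ε₀ A dE/dt = (8.85×10^-12)(0.0212)(-5.721×10^9) = -1.07×10^-3 A.

-1.07×10^-3 A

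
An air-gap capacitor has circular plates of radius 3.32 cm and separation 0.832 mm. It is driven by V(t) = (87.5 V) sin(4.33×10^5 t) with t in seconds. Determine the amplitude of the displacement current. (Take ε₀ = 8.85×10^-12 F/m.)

1.40×10^-3 A

C = ε₀A/d = (8.85×10^-12)(3.463×10^-3)/(8.32×10^-4) = 3.684×10^-11 F; ω = 4.33×10^5 rad/s.
I_d = C dV/dt, so |I_d|_max = C V₀ ω = (3.684×10^-11)(87.5)(4.33×10^5) = 1.40×10^-3 A.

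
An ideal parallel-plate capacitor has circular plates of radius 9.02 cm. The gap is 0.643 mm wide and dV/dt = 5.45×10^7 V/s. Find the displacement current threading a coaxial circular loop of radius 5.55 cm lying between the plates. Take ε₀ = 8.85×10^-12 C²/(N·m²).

7.26×10^-3 A

dE/dt = (dV/dt)/d = 8.476×10^10 V/(m·s); I_d = ε₀(πR²)(dE/dt) = (8.85×10^-12)(0.02556)(8.476×10^10) = 0.01917 A.
Since J_d is uniform, the enclosed fraction is (r/R)² = 0.3786, giving I_d,enc = 7.26×10^-3 A.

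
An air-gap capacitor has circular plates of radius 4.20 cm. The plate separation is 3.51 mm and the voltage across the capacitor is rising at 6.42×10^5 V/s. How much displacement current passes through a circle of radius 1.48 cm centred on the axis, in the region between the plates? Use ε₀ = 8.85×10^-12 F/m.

1.11×10^-6 A

I_d = C dV/dt with C = ε₀πR²/d = 1.397×10^-11 F, so I_d = (1.397×10^-11)(6.42×10^5) = 8.969×10^-6 A.
Through an area πr² the displacement current is I_d·(πr²/πR²) = I_d (r/R)² = 1.11×10^-6 A.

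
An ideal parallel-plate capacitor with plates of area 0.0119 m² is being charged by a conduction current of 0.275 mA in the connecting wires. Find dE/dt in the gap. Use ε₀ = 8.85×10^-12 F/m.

Charge continuity gives I_d = I = 2.75×10^-4 A between the plates.
Inverting I_d = ε₀ A dE/dt gives dE/dt = 2.75×10^-4 / (8.85×10^-12 · 0.0119) = 2.61×10^9 V/(m·s).

2.61×10^9 V/(m·s)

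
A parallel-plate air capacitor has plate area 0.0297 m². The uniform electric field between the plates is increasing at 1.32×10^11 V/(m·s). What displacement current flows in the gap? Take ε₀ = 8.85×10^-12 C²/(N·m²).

0.0347 A

The displacement current is ε₀ times dΦ_E/dt = ε₀ A dE/dt = (8.85×10^-12)(0.0297)(1.32×10^11) = 0.0347 A.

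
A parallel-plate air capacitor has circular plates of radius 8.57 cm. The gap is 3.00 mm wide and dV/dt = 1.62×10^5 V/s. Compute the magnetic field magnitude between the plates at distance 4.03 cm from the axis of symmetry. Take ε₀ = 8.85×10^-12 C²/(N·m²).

With E = V/d, dE/dt = 5.400×10^7 V/(m·s) and πR² = 0.02307 m², giving I_d = ε₀ πR² dE/dt = 1.103×10^-5 A.
For r < R the Ampère–Maxwell law gives B(2πr) = μ₀ I_d (r²/R²), so B = μ₀ I_d r/(2πR²) = (4π×10^-7)(1.103×10^-5)(0.0403)/(2π·0.0857²) = 1.21×10^-11 T.

1.21×10^-11 T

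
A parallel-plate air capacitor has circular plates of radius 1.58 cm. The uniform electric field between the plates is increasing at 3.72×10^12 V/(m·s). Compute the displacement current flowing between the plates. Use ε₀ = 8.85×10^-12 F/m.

0.0258 A

I_d = ε₀ A (dE/dt) = (8.85×10^-12)(7.843×10^-4 m²)(3.72×10^12) = 0.0258 A.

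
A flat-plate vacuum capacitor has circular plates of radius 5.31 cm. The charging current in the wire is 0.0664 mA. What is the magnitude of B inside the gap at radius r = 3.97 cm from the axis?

1.87×10^-10 T

Between the plates the displacement current equals the wire current: I_d = 0.0664 mA = 6.64×10^-5 A.
For r < R the Ampère–Maxwell law gives B(2πr) = μ₀ I_d (r²/R²), so B = μ₀ I_d r/(2πR²) = (4π×10^-7)(6.64×10^-5)(0.0397)/(2π·0.0531²) = 1.87×10^-10 T.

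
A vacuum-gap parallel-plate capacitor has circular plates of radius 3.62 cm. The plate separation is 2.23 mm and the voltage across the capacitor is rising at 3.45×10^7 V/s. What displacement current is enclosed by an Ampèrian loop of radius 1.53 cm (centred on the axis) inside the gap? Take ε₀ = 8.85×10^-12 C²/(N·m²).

1.01×10^-4 A

dE/dt = (dV/dt)/d = 1.547×10^10 V/(m·s); I_d = ε₀(πR²)(dE/dt) = (8.85×10^-12)(4.117×10^-3)(1.547×10^10) = 5.637×10^-4 A.
Through an area πr² the displacement current is I_d·(πr²/πR²) = I_d (r/R)² = 1.01×10^-4 A.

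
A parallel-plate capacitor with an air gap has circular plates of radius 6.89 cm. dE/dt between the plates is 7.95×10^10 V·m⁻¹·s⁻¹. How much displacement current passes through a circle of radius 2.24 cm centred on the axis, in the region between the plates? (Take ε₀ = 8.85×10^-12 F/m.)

I_d = ε₀ dΦ_E/dt = ε₀ πR² (dE/dt) = (8.85×10^-12)(0.01491)(7.95×10^10) = 0.01049 A through the full plate area.
The field is uniform, so I_d,enc = I_d (r/R)² = (0.01049)(2.24/6.89)² = 1.11×10^-3 A.

1.11×10^-3 A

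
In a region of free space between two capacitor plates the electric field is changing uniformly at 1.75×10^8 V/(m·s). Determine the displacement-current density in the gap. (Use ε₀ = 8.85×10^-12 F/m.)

1.55×10^-3 A/m²

J_d = ε₀ ∂E/∂t, so J_d = 1.55×10^-3 A/m².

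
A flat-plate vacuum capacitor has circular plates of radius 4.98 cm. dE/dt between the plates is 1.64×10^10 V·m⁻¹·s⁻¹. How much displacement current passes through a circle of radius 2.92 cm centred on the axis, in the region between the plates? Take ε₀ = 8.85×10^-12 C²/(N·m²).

Total displacement current: I_d = ε₀(πR²)(dE/dt) = (8.85×10^-12)(7.791×10^-3)(1.64×10^10) = 1.131×10^-3 A.
Through an area πr² the displacement current is I_d·(πr²/πR²) = I_d (r/R)² = 3.89×10^-4 A.

3.89×10^-4 A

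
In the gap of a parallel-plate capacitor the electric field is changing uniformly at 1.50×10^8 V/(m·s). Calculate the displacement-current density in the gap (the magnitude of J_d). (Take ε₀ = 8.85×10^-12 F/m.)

J_d = ε₀ ∂E/∂t, so J_d = 1.33×10^-3 A/m².

1.33×10^-3 A/m²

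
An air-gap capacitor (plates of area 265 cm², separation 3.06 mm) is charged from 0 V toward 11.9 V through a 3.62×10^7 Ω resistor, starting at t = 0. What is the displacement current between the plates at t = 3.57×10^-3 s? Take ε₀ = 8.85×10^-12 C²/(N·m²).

C = ε₀A/d = (8.85×10^-12)(0.0265)/(3.06×10^-3) = 7.664×10^-11 F and τ = RC = 2.774×10^-3 s. I_d in the gap equals the RC charging current.
I_d(t) = (V₀/R) e^(−t/τ) = 3.287×10^-7 · e^(−1.287) = 9.08×10^-8 A.

9.08×10^-8 A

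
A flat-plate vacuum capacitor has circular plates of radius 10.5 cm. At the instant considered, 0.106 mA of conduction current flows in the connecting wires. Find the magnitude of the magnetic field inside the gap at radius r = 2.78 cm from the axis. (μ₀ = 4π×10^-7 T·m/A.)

Between the plates the displacement current equals the wire current: I_d = 0.106 mA = 1.06×10^-4 A.
For r < R the Ampère–Maxwell law gives B(2πr) = μ₀ I_d (r²/R²), so B = μ₀ I_d r/(2πR²) = (4π×10^-7)(1.06×10^-4)(0.0278)/(2π·0.105²) = 5.35×10^-11 T.

5.35×10^-11 T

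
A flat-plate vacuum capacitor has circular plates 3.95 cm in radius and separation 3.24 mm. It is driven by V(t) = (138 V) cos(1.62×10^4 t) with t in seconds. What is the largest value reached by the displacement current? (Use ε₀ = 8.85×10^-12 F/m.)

2.99×10^-5 A

(dE/dt)_max = V₀ω/d = 6.900×10^8 V/(m·s); ω = 1.62×10^4 rad/s.
I_d,max = ε₀ A (dE/dt)_max = (8.85×10^-12)(4.902×10^-3)(6.900×10^8) = 2.99×10^-5 A.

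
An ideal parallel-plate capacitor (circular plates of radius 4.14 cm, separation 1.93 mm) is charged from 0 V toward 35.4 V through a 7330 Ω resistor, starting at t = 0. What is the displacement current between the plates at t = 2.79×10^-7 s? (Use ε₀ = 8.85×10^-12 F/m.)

C = ε₀A/d = (8.85×10^-12)(5.385×10^-3)/(1.93×10^-3) = 2.469×10^-11 F and τ = RC = 1.810×10^-7 s. I_d in the gap equals the RC charging current.
I_d(t) = (V₀/R) e^(−t/τ) = 4.829×10^-3 · e^(−1.541) = 1.03×10^-3 A.

1.03×10^-3 A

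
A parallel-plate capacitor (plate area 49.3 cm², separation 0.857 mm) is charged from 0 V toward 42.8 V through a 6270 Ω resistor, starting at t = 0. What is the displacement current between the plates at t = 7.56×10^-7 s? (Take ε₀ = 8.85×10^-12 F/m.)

With C = ε₀A/d = (8.85×10^-12)(4.93×10^-3)/(8.57×10^-4) = 5.091×10^-11 F, the time constant is τ = RC = 3.192×10^-7 s, so t/τ = 2.368 and e^(−t/τ) = 0.09367.
I_d = I_cond = (V₀/R) e^(−t/τ) = (6.826×10^-3)(0.09367) = 6.39×10^-4 A.

6.39×10^-4 A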